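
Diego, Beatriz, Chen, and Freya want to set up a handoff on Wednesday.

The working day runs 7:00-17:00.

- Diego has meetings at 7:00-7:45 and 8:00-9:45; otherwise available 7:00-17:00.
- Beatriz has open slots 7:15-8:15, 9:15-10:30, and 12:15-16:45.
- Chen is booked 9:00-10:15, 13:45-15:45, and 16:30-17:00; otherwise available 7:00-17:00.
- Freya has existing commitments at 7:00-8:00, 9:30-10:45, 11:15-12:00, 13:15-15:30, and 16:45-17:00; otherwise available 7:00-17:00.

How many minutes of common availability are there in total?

105 minutes

Diego free within 07:00–17:00: 07:45–08:00, 09:45–17:00.
Chen free within 07:00–17:00: 07:00–09:00, 10:15–13:45, 15:45–16:30.
Freya free within 07:00–17:00: 08:00–09:30, 10:45–11:15, 12:00–13:15, 15:30–16:45.
Diego ∩ Beatriz: 07:45–08:00, 09:45–10:30, 12:15–16:45.
Diego ∩ Beatriz ∩ Chen: 07:45–08:00, 10:15–10:30, 12:15–13:45, 15:45–16:30.
Diego ∩ Beatriz ∩ Chen ∩ Freya: 12:15–13:15, 15:45–16:30.
Total common minutes: 60 + 45 = 105.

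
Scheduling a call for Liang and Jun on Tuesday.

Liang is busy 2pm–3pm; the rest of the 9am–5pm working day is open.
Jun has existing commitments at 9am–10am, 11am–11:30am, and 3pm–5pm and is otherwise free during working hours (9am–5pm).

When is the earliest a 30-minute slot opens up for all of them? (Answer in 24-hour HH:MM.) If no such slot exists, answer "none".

10:00

Liang free within 09:00–17:00: 09:00–14:00, 15:00–17:00.
Jun free within 09:00–17:00: 10:00–11:00, 11:30–15:00.
Liang ∩ Jun: 10:00–11:00, 11:30–14:00.
Windows ≥ 30 min: 10:00–11:00, 11:30–14:00.
Earliest such window starts at 10:00.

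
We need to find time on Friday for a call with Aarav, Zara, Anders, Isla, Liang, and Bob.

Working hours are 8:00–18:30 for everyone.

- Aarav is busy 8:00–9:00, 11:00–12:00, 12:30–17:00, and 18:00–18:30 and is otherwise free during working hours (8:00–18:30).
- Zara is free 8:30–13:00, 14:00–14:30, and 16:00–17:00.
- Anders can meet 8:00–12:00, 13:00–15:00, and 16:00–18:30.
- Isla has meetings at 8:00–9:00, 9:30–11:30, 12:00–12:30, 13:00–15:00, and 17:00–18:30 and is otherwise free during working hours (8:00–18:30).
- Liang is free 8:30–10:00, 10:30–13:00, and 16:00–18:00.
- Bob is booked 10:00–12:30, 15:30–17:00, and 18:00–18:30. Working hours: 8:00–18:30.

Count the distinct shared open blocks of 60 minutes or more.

0

Aarav free within 08:00–18:30: 09:00–11:00, 12:00–12:30, 17:00–18:00.
Isla free within 08:00–18:30: 09:00–09:30, 11:30–12:00, 12:30–13:00, 15:00–17:00.
Bob free within 08:00–18:30: 08:00–10:00, 12:30–15:30, 17:00–18:00.
Aarav ∩ Zara: 09:00–11:00, 12:00–12:30.
Aarav ∩ Zara ∩ Anders: 09:00–11:00.
Aarav ∩ Zara ∩ Anders ∩ Isla: 09:00–09:30.
Aarav ∩ Zara ∩ Anders ∩ Isla ∩ Liang: 09:00–09:30.
Aarav ∩ Zara ∩ Anders ∩ Isla ∩ Liang ∩ Bob: 09:00–09:30.
Windows ≥ 60 min: (none).
That's 0 windows.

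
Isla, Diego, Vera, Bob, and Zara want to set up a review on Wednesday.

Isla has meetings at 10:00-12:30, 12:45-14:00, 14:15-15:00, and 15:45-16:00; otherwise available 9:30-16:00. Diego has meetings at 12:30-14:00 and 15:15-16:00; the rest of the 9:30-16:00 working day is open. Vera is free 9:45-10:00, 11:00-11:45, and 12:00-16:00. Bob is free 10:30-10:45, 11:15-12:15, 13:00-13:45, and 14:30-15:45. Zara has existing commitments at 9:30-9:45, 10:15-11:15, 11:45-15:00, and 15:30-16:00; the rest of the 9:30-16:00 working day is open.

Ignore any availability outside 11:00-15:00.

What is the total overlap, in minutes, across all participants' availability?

0 minutes

Isla free within 09:30–16:00: 09:30–10:00, 12:30–12:45, 14:00–14:15, 15:00–15:45.
Diego free within 09:30–16:00: 09:30–12:30, 14:00–15:15.
Zara free within 09:30–16:00: 09:45–10:15, 11:15–11:45, 15:00–15:30.
Isla ∩ Diego: 09:30–10:00, 14:00–14:15, 15:00–15:15.
Isla ∩ Diego ∩ Vera: 09:45–10:00, 14:00–14:15, 15:00–15:15.
Isla ∩ Diego ∩ Vera ∩ Bob: 15:00–15:15.
Isla ∩ Diego ∩ Vera ∩ Bob ∩ Zara: 15:00–15:15.
Restricted to 11:00–15:00: (none).
Total common minutes: 0.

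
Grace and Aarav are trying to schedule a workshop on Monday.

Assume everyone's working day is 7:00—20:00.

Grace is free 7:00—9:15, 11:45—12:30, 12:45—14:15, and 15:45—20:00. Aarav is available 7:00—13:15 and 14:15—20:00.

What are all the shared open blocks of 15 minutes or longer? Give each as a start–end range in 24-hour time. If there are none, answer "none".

Grace ∩ Aarav: 07:00–09:15, 11:45–12:30, 12:45–13:15, 15:45–20:00.
Windows ≥ 15 min: 07:00–09:15, 11:45–12:30, 12:45–13:15, 15:45–20:00.

07:00–09:15, 11:45–12:30, 12:45–13:15, 15:45–20:00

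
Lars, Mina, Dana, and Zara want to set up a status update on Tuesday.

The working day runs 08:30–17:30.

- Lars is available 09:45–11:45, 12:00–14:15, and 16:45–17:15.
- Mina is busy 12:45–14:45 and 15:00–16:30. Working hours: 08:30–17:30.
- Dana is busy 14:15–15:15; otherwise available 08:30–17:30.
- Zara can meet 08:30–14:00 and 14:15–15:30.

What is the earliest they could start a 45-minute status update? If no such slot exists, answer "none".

Mina free within 08:30–17:30: 08:30–12:45, 14:45–15:00, 16:30–17:30.
Dana free within 08:30–17:30: 08:30–14:15, 15:15–17:30.
Lars ∩ Mina: 09:45–11:45, 12:00–12:45, 16:45–17:15.
Lars ∩ Mina ∩ Dana: 09:45–11:45, 12:00–12:45, 16:45–17:15.
Lars ∩ Mina ∩ Dana ∩ Zara: 09:45–11:45, 12:00–12:45.
Windows ≥ 45 min: 09:45–11:45, 12:00–12:45.
Earliest such window starts at 09:45.

09:45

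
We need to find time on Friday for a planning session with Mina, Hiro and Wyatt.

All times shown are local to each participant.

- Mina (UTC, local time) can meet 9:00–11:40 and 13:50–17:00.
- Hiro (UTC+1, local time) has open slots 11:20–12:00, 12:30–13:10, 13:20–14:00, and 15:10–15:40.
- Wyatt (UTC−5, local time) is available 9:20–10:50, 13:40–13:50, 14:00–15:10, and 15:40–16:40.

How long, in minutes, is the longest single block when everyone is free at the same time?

20 minutes

Mina → UTC: 09:00–11:40, 13:50–17:00.
Hiro → UTC: 10:20–11:00, 11:30–12:10, 12:20–13:00, 14:10–14:40.
Wyatt → UTC: 14:20–15:50, 18:40–18:50, 19:00–20:10, 20:40–21:40.
Mina ∩ Hiro: 10:20–11:00, 11:30–11:40, 14:10–14:40.
Mina ∩ Hiro ∩ Wyatt: 14:20–14:40.
Single common window of 20 minutes.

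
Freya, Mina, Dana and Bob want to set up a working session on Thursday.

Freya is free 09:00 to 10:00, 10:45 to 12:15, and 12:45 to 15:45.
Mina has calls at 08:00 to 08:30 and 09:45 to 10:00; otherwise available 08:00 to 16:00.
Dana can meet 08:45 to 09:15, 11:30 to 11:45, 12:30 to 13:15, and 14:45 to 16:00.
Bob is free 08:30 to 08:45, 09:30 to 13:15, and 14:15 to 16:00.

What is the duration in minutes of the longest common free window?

Mina free within 08:00–16:00: 08:30–09:45, 10:00–16:00.
Freya ∩ Mina: 09:00–09:45, 10:45–12:15, 12:45–15:45.
Freya ∩ Mina ∩ Dana: 09:00–09:15, 11:30–11:45, 12:45–13:15, 14:45–15:45.
Freya ∩ Mina ∩ Dana ∩ Bob: 11:30–11:45, 12:45–13:15, 14:45–15:45.
Common window lengths: 15, 30, 60 min; longest is 60.

60 minutes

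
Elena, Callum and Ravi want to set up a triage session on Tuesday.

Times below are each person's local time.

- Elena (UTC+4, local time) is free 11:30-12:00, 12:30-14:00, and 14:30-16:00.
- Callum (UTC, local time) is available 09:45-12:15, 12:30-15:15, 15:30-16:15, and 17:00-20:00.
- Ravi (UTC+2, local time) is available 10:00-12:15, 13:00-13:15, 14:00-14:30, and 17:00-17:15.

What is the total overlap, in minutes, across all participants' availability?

Elena → UTC: 07:30–08:00, 08:30–10:00, 10:30–12:00.
Callum → UTC: 09:45–12:15, 12:30–15:15, 15:30–16:15, 17:00–20:00.
Ravi → UTC: 08:00–10:15, 11:00–11:15, 12:00–12:30, 15:00–15:15.
Elena ∩ Callum: 09:45–10:00, 10:30–12:00.
Elena ∩ Callum ∩ Ravi: 09:45–10:00, 11:00–11:15.
Total common minutes: 15 + 15 = 30.

30 minutes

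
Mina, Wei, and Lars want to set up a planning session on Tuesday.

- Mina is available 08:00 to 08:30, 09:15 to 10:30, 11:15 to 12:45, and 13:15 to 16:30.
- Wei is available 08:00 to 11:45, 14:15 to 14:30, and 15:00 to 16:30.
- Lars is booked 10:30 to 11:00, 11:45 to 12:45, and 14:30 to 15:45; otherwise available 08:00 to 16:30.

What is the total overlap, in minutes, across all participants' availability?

Lars free within 08:00–16:30: 08:00–10:30, 11:00–11:45, 12:45–14:30, 15:45–16:30.
Mina ∩ Wei: 08:00–08:30, 09:15–10:30, 11:15–11:45, 14:15–14:30, 15:00–16:30.
Mina ∩ Wei ∩ Lars: 08:00–08:30, 09:15–10:30, 11:15–11:45, 14:15–14:30, 15:45–16:30.
Total common minutes: 30 + 75 + 30 + 15 + 45 = 195.

195 minutes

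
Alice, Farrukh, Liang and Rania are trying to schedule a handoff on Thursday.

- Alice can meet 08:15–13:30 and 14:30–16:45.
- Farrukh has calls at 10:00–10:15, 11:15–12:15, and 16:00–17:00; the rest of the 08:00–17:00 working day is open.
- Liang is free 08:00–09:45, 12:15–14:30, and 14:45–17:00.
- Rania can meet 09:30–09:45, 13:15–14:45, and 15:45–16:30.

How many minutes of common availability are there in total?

Farrukh free within 08:00–17:00: 08:00–10:00, 10:15–11:15, 12:15–16:00.
Alice ∩ Farrukh: 08:15–10:00, 10:15–11:15, 12:15–13:30, 14:30–16:00.
Alice ∩ Farrukh ∩ Liang: 08:15–09:45, 12:15–13:30, 14:45–16:00.
Alice ∩ Farrukh ∩ Liang ∩ Rania: 09:30–09:45, 13:15–13:30, 15:45–16:00.
Total common minutes: 15 + 15 + 15 = 45.

45 minutes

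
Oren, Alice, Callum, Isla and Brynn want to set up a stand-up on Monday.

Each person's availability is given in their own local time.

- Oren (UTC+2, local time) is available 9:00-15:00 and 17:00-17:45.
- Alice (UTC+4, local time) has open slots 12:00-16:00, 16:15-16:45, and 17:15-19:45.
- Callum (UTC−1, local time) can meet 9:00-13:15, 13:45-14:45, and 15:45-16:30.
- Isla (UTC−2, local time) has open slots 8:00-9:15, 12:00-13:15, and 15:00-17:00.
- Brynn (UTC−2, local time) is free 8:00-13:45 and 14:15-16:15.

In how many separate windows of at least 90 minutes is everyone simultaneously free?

0

Oren → UTC: 07:00–13:00, 15:00–15:45.
Alice → UTC: 08:00–12:00, 12:15–12:45, 13:15–15:45.
Callum → UTC: 10:00–14:15, 14:45–15:45, 16:45–17:30.
Isla → UTC: 10:00–11:15, 14:00–15:15, 17:00–19:00.
Brynn → UTC: 10:00–15:45, 16:15–18:15.
Oren ∩ Alice: 08:00–12:00, 12:15–12:45, 15:00–15:45.
Oren ∩ Alice ∩ Callum: 10:00–12:00, 12:15–12:45, 15:00–15:45.
Oren ∩ Alice ∩ Callum ∩ Isla: 10:00–11:15, 15:00–15:15.
Oren ∩ Alice ∩ Callum ∩ Isla ∩ Brynn: 10:00–11:15, 15:00–15:15.
Windows ≥ 90 min: (none).
That's 0 windows.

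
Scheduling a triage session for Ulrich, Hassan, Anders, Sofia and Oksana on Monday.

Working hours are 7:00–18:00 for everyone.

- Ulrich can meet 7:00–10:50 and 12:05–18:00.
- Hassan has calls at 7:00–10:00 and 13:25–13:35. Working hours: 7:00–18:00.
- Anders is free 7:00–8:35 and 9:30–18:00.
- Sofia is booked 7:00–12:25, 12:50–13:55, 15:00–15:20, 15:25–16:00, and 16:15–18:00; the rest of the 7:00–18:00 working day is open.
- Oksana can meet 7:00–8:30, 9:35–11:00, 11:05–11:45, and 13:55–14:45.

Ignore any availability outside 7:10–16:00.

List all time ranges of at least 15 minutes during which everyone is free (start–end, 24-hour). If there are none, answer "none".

13:55–14:45

Hassan free within 07:00–18:00: 10:00–13:25, 13:35–18:00.
Sofia free within 07:00–18:00: 12:25–12:50, 13:55–15:00, 15:20–15:25, 16:00–16:15.
Ulrich ∩ Hassan: 10:00–10:50, 12:05–13:25, 13:35–18:00.
Ulrich ∩ Hassan ∩ Anders: 10:00–10:50, 12:05–13:25, 13:35–18:00.
Ulrich ∩ Hassan ∩ Anders ∩ Sofia: 12:25–12:50, 13:55–15:00, 15:20–15:25, 16:00–16:15.
Ulrich ∩ Hassan ∩ Anders ∩ Sofia ∩ Oksana: 13:55–14:45.
Restricted to 07:10–16:00: 13:55–14:45.
Windows ≥ 15 min: 13:55–14:45.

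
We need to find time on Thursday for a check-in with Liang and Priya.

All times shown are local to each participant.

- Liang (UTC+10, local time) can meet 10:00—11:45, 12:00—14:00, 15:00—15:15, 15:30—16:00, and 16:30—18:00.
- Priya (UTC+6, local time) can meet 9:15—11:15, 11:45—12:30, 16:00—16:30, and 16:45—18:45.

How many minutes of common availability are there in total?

Liang → UTC: 00:00–01:45, 02:00–04:00, 05:00–05:15, 05:30–06:00, 06:30–08:00.
Priya → UTC: 03:15–05:15, 05:45–06:30, 10:00–10:30, 10:45–12:45.
Liang ∩ Priya: 03:15–04:00, 05:00–05:15, 05:45–06:00.
Total common minutes: 45 + 15 + 15 = 75.

75 minutes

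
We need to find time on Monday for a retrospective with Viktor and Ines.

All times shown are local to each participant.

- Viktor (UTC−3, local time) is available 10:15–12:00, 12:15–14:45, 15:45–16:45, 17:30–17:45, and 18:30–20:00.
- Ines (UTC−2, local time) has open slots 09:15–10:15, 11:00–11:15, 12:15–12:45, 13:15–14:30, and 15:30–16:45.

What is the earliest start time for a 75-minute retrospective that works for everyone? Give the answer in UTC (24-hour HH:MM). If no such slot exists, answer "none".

15:15

Viktor → UTC: 13:15–15:00, 15:15–17:45, 18:45–19:45, 20:30–20:45, 21:30–23:00.
Ines → UTC: 11:15–12:15, 13:00–13:15, 14:15–14:45, 15:15–16:30, 17:30–18:45.
Viktor ∩ Ines: 14:15–14:45, 15:15–16:30, 17:30–17:45.
Windows ≥ 75 min: 15:15–16:30.
Earliest such window starts at 15:15.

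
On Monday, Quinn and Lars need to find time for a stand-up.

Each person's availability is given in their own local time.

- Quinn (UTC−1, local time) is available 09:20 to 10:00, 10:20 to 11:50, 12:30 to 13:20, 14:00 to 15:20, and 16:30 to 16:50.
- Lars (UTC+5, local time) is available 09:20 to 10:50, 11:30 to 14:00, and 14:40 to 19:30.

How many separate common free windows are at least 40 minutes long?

Quinn → UTC: 10:20–11:00, 11:20–12:50, 13:30–14:20, 15:00–16:20, 17:30–17:50.
Lars → UTC: 04:20–05:50, 06:30–09:00, 09:40–14:30.
Quinn ∩ Lars: 10:20–11:00, 11:20–12:50, 13:30–14:20.
Windows ≥ 40 min: 10:20–11:00, 11:20–12:50, 13:30–14:20.
That's 3 windows.

3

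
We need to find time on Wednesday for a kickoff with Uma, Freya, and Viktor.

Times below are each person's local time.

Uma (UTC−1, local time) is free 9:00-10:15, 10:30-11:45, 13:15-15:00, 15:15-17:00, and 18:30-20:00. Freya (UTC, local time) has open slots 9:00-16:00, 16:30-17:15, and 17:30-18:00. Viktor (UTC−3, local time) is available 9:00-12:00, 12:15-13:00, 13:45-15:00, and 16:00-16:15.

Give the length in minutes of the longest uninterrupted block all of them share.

Uma → UTC: 10:00–11:15, 11:30–12:45, 14:15–16:00, 16:15–18:00, 19:30–21:00.
Freya → UTC: 09:00–16:00, 16:30–17:15, 17:30–18:00.
Viktor → UTC: 12:00–15:00, 15:15–16:00, 16:45–18:00, 19:00–19:15.
Uma ∩ Freya: 10:00–11:15, 11:30–12:45, 14:15–16:00, 16:30–17:15, 17:30–18:00.
Uma ∩ Freya ∩ Viktor: 12:00–12:45, 14:15–15:00, 15:15–16:00, 16:45–17:15, 17:30–18:00.
Common window lengths: 45, 45, 45, 30, 30 min; longest is 45.

45 minutes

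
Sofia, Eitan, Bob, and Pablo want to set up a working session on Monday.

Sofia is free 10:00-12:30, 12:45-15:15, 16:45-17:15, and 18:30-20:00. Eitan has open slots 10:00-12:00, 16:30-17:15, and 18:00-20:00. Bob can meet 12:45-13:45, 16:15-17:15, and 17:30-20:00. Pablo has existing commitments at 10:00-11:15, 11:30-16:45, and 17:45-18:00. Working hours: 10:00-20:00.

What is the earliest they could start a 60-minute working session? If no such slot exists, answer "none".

Pablo free within 10:00–20:00: 11:15–11:30, 16:45–17:45, 18:00–20:00.
Sofia ∩ Eitan: 10:00–12:00, 16:45–17:15, 18:30–20:00.
Sofia ∩ Eitan ∩ Bob: 16:45–17:15, 18:30–20:00.
Sofia ∩ Eitan ∩ Bob ∩ Pablo: 16:45–17:15, 18:30–20:00.
Windows ≥ 60 min: 18:30–20:00.
Earliest such window starts at 18:30.

18:30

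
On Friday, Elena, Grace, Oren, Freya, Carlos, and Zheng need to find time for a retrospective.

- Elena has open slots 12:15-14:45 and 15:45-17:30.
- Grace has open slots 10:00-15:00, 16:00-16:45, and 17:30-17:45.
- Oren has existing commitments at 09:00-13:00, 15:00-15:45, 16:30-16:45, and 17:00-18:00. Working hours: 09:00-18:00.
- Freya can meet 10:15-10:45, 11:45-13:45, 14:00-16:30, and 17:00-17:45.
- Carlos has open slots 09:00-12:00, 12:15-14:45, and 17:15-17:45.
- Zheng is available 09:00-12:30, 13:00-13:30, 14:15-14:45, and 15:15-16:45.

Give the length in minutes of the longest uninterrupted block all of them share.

30 minutes

Oren free within 09:00–18:00: 13:00–15:00, 15:45–16:30, 16:45–17:00.
Elena ∩ Grace: 12:15–14:45, 16:00–16:45.
Elena ∩ Grace ∩ Oren: 13:00–14:45, 16:00–16:30.
Elena ∩ Grace ∩ Oren ∩ Freya: 13:00–13:45, 14:00–14:45, 16:00–16:30.
Elena ∩ Grace ∩ Oren ∩ Freya ∩ Carlos: 13:00–13:45, 14:00–14:45.
Elena ∩ Grace ∩ Oren ∩ Freya ∩ Carlos ∩ Zheng: 13:00–13:30, 14:15–14:45.
Common window lengths: 30, 30 min; longest is 30.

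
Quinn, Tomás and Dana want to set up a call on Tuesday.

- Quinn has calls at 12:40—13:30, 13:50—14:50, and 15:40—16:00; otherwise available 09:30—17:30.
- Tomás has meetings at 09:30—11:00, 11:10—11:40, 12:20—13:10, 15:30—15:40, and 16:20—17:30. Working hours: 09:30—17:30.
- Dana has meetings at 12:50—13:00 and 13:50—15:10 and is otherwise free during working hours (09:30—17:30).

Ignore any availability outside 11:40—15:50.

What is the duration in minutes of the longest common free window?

Quinn free within 09:30–17:30: 09:30–12:40, 13:30–13:50, 14:50–15:40, 16:00–17:30.
Tomás free within 09:30–17:30: 11:00–11:10, 11:40–12:20, 13:10–15:30, 15:40–16:20.
Dana free within 09:30–17:30: 09:30–12:50, 13:00–13:50, 15:10–17:30.
Quinn ∩ Tomás: 11:00–11:10, 11:40–12:20, 13:30–13:50, 14:50–15:30, 16:00–16:20.
Quinn ∩ Tomás ∩ Dana: 11:00–11:10, 11:40–12:20, 13:30–13:50, 15:10–15:30, 16:00–16:20.
Restricted to 11:40–15:50: 11:40–12:20, 13:30–13:50, 15:10–15:30.
Common window lengths: 40, 20, 20 min; longest is 40.

40 minutes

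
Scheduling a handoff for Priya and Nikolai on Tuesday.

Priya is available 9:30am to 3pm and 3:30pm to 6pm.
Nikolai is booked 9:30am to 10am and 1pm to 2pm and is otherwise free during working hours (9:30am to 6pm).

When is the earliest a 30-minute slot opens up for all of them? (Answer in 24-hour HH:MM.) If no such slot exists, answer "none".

Nikolai free within 09:30–18:00: 10:00–13:00, 14:00–18:00.
Priya ∩ Nikolai: 10:00–13:00, 14:00–15:00, 15:30–18:00.
Windows ≥ 30 min: 10:00–13:00, 14:00–15:00, 15:30–18:00.
Earliest such window starts at 10:00.

10:00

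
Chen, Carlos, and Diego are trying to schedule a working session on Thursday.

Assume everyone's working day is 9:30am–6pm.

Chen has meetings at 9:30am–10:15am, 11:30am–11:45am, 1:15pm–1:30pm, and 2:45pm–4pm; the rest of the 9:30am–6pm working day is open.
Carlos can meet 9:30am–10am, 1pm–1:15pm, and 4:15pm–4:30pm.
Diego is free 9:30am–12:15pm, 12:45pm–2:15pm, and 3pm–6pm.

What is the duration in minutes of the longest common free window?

Chen free within 09:30–18:00: 10:15–11:30, 11:45–13:15, 13:30–14:45, 16:00–18:00.
Chen ∩ Carlos: 13:00–13:15, 16:15–16:30.
Chen ∩ Carlos ∩ Diego: 13:00–13:15, 16:15–16:30.
Common window lengths: 15, 15 min; longest is 15.

15 minutes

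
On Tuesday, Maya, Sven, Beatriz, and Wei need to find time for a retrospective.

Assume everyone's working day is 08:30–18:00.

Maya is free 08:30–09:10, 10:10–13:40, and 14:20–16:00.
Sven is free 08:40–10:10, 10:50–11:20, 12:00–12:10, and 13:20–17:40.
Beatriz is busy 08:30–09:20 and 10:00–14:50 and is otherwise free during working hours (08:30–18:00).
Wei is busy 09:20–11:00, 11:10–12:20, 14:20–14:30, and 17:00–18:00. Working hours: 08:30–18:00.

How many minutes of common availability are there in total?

70 minutes

Beatriz free within 08:30–18:00: 09:20–10:00, 14:50–18:00.
Wei free within 08:30–18:00: 08:30–09:20, 11:00–11:10, 12:20–14:20, 14:30–17:00.
Maya ∩ Sven: 08:40–09:10, 10:50–11:20, 12:00–12:10, 13:20–13:40, 14:20–16:00.
Maya ∩ Sven ∩ Beatriz: 14:50–16:00.
Maya ∩ Sven ∩ Beatriz ∩ Wei: 14:50–16:00.
Total common minutes: 70.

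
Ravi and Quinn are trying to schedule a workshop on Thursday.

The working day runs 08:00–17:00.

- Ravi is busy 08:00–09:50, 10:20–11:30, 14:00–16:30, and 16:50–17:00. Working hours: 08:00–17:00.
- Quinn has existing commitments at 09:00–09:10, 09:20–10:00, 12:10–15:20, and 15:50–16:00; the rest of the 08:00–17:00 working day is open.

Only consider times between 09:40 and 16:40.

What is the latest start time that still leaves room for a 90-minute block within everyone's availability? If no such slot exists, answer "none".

none

Ravi free within 08:00–17:00: 09:50–10:20, 11:30–14:00, 16:30–16:50.
Quinn free within 08:00–17:00: 08:00–09:00, 09:10–09:20, 10:00–12:10, 15:20–15:50, 16:00–17:00.
Ravi ∩ Quinn: 10:00–10:20, 11:30–12:10, 16:30–16:50.
Restricted to 09:40–16:40: 10:00–10:20, 11:30–12:10, 16:30–16:40.
Windows ≥ 90 min: (none).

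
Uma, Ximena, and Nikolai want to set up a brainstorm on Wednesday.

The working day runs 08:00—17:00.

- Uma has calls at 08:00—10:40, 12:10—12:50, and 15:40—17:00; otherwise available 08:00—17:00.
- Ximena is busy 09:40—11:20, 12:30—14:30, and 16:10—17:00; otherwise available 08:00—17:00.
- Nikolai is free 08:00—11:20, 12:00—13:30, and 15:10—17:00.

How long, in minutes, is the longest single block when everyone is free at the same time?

Uma free within 08:00–17:00: 10:40–12:10, 12:50–15:40.
Ximena free within 08:00–17:00: 08:00–09:40, 11:20–12:30, 14:30–16:10.
Uma ∩ Ximena: 11:20–12:10, 14:30–15:40.
Uma ∩ Ximena ∩ Nikolai: 12:00–12:10, 15:10–15:40.
Common window lengths: 10, 30 min; longest is 30.

30 minutes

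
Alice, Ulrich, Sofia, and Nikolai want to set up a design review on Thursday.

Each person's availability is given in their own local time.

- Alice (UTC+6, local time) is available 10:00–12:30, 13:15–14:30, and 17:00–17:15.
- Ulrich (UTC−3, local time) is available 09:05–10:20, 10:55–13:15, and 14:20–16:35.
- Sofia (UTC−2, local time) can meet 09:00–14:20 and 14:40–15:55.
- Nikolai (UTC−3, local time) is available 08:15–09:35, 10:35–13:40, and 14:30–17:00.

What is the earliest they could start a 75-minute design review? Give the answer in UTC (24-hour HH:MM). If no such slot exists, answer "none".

none

Alice → UTC: 04:00–06:30, 07:15–08:30, 11:00–11:15.
Ulrich → UTC: 12:05–13:20, 13:55–16:15, 17:20–19:35.
Sofia → UTC: 11:00–16:20, 16:40–17:55.
Nikolai → UTC: 11:15–12:35, 13:35–16:40, 17:30–20:00.
Alice ∩ Ulrich: (none).
Alice ∩ Ulrich ∩ Sofia: (none).
Alice ∩ Ulrich ∩ Sofia ∩ Nikolai: (none).
Windows ≥ 75 min: (none).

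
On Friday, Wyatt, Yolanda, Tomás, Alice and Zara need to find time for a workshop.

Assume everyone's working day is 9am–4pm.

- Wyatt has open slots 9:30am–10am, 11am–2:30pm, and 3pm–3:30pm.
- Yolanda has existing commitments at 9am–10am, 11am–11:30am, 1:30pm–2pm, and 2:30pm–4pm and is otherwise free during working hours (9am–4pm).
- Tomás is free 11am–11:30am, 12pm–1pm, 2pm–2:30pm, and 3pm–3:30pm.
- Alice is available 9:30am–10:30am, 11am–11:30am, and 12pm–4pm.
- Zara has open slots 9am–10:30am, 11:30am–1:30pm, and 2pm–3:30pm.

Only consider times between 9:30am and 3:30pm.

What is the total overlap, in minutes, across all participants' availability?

90 minutes

Yolanda free within 09:00–16:00: 10:00–11:00, 11:30–13:30, 14:00–14:30.
Wyatt ∩ Yolanda: 11:30–13:30, 14:00–14:30.
Wyatt ∩ Yolanda ∩ Tomás: 12:00–13:00, 14:00–14:30.
Wyatt ∩ Yolanda ∩ Tomás ∩ Alice: 12:00–13:00, 14:00–14:30.
Wyatt ∩ Yolanda ∩ Tomás ∩ Alice ∩ Zara: 12:00–13:00, 14:00–14:30.
Restricted to 09:30–15:30: 12:00–13:00, 14:00–14:30.
Total common minutes: 60 + 30 = 90.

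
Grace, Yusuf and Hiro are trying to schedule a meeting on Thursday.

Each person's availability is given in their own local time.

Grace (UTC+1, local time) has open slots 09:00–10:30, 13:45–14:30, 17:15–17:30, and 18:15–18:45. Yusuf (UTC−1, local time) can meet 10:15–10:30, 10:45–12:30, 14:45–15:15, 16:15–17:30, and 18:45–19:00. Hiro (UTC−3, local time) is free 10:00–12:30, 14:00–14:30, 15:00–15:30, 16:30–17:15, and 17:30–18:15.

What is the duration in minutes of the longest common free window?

Grace → UTC: 08:00–09:30, 12:45–13:30, 16:15–16:30, 17:15–17:45.
Yusuf → UTC: 11:15–11:30, 11:45–13:30, 15:45–16:15, 17:15–18:30, 19:45–20:00.
Hiro → UTC: 13:00–15:30, 17:00–17:30, 18:00–18:30, 19:30–20:15, 20:30–21:15.
Grace ∩ Yusuf: 12:45–13:30, 17:15–17:45.
Grace ∩ Yusuf ∩ Hiro: 13:00–13:30, 17:15–17:30.
Common window lengths: 30, 15 min; longest is 30.

30 minutes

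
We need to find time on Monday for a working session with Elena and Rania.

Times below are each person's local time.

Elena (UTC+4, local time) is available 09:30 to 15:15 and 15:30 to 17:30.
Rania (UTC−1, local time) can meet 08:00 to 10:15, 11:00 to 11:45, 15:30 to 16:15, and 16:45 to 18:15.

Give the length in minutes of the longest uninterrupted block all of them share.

135 minutes

Elena → UTC: 05:30–11:15, 11:30–13:30.
Rania → UTC: 09:00–11:15, 12:00–12:45, 16:30–17:15, 17:45–19:15.
Elena ∩ Rania: 09:00–11:15, 12:00–12:45.
Common window lengths: 135, 45 min; longest is 135.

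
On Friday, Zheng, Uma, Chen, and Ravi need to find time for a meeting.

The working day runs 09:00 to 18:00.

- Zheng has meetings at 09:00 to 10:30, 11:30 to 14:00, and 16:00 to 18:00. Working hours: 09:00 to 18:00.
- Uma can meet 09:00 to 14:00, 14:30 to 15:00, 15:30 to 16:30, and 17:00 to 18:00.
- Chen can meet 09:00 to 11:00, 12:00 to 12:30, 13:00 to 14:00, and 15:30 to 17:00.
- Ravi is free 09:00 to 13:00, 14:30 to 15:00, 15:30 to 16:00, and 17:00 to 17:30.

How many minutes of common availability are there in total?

Zheng free within 09:00–18:00: 10:30–11:30, 14:00–16:00.
Zheng ∩ Uma: 10:30–11:30, 14:30–15:00, 15:30–16:00.
Zheng ∩ Uma ∩ Chen: 10:30–11:00, 15:30–16:00.
Zheng ∩ Uma ∩ Chen ∩ Ravi: 10:30–11:00, 15:30–16:00.
Total common minutes: 30 + 30 = 60.

60 minutes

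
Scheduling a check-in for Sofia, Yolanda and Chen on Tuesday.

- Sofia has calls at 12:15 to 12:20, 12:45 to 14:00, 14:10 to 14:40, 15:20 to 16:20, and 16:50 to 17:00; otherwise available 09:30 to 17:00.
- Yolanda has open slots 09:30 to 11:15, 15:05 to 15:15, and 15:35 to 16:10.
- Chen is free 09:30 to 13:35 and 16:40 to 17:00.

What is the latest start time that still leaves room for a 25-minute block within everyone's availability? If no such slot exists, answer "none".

10:50

Sofia free within 09:30–17:00: 09:30–12:15, 12:20–12:45, 14:00–14:10, 14:40–15:20, 16:20–16:50.
Sofia ∩ Yolanda: 09:30–11:15, 15:05–15:15.
Sofia ∩ Yolanda ∩ Chen: 09:30–11:15.
Windows ≥ 25 min: 09:30–11:15.
Latest start in the last window 09:30–11:15 is 11:15 − 25 min = 10:50.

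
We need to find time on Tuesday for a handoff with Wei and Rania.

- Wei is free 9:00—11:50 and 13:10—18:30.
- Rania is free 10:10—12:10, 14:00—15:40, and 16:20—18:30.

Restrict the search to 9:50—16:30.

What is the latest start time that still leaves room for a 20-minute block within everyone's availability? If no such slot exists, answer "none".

Wei ∩ Rania: 10:10–11:50, 14:00–15:40, 16:20–18:30.
Restricted to 09:50–16:30: 10:10–11:50, 14:00–15:40, 16:20–16:30.
Windows ≥ 20 min: 10:10–11:50, 14:00–15:40.
Latest start in the last window 14:00–15:40 is 15:40 − 20 min = 15:20.

15:20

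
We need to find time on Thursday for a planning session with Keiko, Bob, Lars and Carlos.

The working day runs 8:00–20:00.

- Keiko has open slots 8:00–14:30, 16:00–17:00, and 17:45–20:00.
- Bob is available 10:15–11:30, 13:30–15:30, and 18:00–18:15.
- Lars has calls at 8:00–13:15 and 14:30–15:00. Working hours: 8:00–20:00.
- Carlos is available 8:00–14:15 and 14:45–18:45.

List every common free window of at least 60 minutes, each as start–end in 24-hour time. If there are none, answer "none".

Lars free within 08:00–20:00: 13:15–14:30, 15:00–20:00.
Keiko ∩ Bob: 10:15–11:30, 13:30–14:30, 18:00–18:15.
Keiko ∩ Bob ∩ Lars: 13:30–14:30, 18:00–18:15.
Keiko ∩ Bob ∩ Lars ∩ Carlos: 13:30–14:15, 18:00–18:15.
Windows ≥ 60 min: (none).

none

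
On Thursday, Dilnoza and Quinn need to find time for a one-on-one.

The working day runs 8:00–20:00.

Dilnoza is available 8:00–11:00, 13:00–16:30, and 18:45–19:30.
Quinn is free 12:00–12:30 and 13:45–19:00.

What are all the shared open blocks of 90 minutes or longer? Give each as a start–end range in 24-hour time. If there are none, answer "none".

13:45–16:30

Dilnoza ∩ Quinn: 13:45–16:30, 18:45–19:00.
Windows ≥ 90 min: 13:45–16:30.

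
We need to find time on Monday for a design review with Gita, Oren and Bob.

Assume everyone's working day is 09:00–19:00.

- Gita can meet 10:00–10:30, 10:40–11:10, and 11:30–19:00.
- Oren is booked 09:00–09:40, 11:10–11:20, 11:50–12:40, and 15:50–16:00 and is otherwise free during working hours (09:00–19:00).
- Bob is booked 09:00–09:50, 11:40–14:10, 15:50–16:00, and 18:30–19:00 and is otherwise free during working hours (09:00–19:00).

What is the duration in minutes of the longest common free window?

Oren free within 09:00–19:00: 09:40–11:10, 11:20–11:50, 12:40–15:50, 16:00–19:00.
Bob free within 09:00–19:00: 09:50–11:40, 14:10–15:50, 16:00–18:30.
Gita ∩ Oren: 10:00–10:30, 10:40–11:10, 11:30–11:50, 12:40–15:50, 16:00–19:00.
Gita ∩ Oren ∩ Bob: 10:00–10:30, 10:40–11:10, 11:30–11:40, 14:10–15:50, 16:00–18:30.
Common window lengths: 30, 30, 10, 100, 150 min; longest is 150.

150 minutes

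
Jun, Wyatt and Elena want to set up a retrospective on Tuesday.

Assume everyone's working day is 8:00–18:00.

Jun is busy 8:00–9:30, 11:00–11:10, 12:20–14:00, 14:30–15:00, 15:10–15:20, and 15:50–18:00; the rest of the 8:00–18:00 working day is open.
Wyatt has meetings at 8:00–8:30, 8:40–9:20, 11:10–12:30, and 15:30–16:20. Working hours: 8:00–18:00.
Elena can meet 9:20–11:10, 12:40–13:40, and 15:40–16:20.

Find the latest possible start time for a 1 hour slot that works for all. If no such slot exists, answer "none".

10:00

Jun free within 08:00–18:00: 09:30–11:00, 11:10–12:20, 14:00–14:30, 15:00–15:10, 15:20–15:50.
Wyatt free within 08:00–18:00: 08:30–08:40, 09:20–11:10, 12:30–15:30, 16:20–18:00.
Jun ∩ Wyatt: 09:30–11:00, 14:00–14:30, 15:00–15:10, 15:20–15:30.
Jun ∩ Wyatt ∩ Elena: 09:30–11:00.
Windows ≥ 60 min: 09:30–11:00.
Latest start in the last window 09:30–11:00 is 11:00 − 60 min = 10:00.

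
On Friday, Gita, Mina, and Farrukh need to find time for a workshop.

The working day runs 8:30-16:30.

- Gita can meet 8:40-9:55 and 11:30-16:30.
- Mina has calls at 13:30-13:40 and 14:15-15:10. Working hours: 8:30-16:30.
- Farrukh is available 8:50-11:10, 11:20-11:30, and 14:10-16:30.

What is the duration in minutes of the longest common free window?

Mina free within 08:30–16:30: 08:30–13:30, 13:40–14:15, 15:10–16:30.
Gita ∩ Mina: 08:40–09:55, 11:30–13:30, 13:40–14:15, 15:10–16:30.
Gita ∩ Mina ∩ Farrukh: 08:50–09:55, 14:10–14:15, 15:10–16:30.
Common window lengths: 65, 5, 80 min; longest is 80.

80 minutes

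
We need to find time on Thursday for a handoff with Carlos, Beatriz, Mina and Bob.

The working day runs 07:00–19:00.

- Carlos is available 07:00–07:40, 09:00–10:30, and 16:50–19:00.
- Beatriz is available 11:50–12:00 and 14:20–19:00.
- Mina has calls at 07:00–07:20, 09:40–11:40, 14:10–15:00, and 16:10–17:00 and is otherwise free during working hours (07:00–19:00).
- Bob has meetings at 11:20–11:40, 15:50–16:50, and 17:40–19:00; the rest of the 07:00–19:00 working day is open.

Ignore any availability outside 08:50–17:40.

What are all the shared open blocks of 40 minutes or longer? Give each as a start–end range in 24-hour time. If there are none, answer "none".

17:00–17:40

Mina free within 07:00–19:00: 07:20–09:40, 11:40–14:10, 15:00–16:10, 17:00–19:00.
Bob free within 07:00–19:00: 07:00–11:20, 11:40–15:50, 16:50–17:40.
Carlos ∩ Beatriz: 16:50–19:00.
Carlos ∩ Beatriz ∩ Mina: 17:00–19:00.
Carlos ∩ Beatriz ∩ Mina ∩ Bob: 17:00–17:40.
Restricted to 08:50–17:40: 17:00–17:40.
Windows ≥ 40 min: 17:00–17:40.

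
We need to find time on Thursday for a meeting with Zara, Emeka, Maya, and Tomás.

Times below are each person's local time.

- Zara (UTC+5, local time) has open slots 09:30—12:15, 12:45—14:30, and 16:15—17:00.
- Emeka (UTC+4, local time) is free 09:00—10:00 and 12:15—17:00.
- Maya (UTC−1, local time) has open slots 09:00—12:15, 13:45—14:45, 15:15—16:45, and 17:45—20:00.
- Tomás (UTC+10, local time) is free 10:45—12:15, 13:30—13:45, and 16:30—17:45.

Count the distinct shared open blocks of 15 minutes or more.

Zara → UTC: 04:30–07:15, 07:45–09:30, 11:15–12:00.
Emeka → UTC: 05:00–06:00, 08:15–13:00.
Maya → UTC: 10:00–13:15, 14:45–15:45, 16:15–17:45, 18:45–21:00.
Tomás → UTC: 00:45–02:15, 03:30–03:45, 06:30–07:45.
Zara ∩ Emeka: 05:00–06:00, 08:15–09:30, 11:15–12:00.
Zara ∩ Emeka ∩ Maya: 11:15–12:00.
Zara ∩ Emeka ∩ Maya ∩ Tomás: (none).
Windows ≥ 15 min: (none).
That's 0 windows.

0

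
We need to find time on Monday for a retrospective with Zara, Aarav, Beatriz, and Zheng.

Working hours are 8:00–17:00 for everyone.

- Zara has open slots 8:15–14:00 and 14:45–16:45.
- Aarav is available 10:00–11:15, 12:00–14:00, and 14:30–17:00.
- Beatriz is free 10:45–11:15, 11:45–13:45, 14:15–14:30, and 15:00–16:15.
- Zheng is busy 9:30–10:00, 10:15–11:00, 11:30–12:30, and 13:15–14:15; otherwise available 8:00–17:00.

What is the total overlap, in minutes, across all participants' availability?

135 minutes

Zheng free within 08:00–17:00: 08:00–09:30, 10:00–10:15, 11:00–11:30, 12:30–13:15, 14:15–17:00.
Zara ∩ Aarav: 10:00–11:15, 12:00–14:00, 14:45–16:45.
Zara ∩ Aarav ∩ Beatriz: 10:45–11:15, 12:00–13:45, 15:00–16:15.
Zara ∩ Aarav ∩ Beatriz ∩ Zheng: 11:00–11:15, 12:30–13:15, 15:00–16:15.
Total common minutes: 15 + 45 + 75 = 135.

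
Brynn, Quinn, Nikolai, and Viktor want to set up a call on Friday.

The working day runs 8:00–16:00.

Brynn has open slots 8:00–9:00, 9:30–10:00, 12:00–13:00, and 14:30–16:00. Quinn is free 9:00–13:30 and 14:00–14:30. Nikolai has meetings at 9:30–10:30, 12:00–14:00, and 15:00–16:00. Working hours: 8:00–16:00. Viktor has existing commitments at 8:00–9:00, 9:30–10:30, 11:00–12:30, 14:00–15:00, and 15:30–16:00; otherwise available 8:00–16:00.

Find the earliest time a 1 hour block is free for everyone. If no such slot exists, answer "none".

none

Nikolai free within 08:00–16:00: 08:00–09:30, 10:30–12:00, 14:00–15:00.
Viktor free within 08:00–16:00: 09:00–09:30, 10:30–11:00, 12:30–14:00, 15:00–15:30.
Brynn ∩ Quinn: 09:30–10:00, 12:00–13:00.
Brynn ∩ Quinn ∩ Nikolai: (none).
Brynn ∩ Quinn ∩ Nikolai ∩ Viktor: (none).
Windows ≥ 60 min: (none).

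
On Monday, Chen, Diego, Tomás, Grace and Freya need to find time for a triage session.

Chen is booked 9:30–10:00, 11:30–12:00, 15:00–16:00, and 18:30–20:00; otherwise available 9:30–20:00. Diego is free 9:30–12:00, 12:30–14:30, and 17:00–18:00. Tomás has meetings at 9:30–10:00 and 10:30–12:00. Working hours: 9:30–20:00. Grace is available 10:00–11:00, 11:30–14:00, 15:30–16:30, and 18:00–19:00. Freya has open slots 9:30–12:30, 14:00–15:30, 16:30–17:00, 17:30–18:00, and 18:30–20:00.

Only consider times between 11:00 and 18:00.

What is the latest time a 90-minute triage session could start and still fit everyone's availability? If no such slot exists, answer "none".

none

Chen free within 09:30–20:00: 10:00–11:30, 12:00–15:00, 16:00–18:30.
Tomás free within 09:30–20:00: 10:00–10:30, 12:00–20:00.
Chen ∩ Diego: 10:00–11:30, 12:30–14:30, 17:00–18:00.
Chen ∩ Diego ∩ Tomás: 10:00–10:30, 12:30–14:30, 17:00–18:00.
Chen ∩ Diego ∩ Tomás ∩ Grace: 10:00–10:30, 12:30–14:00.
Chen ∩ Diego ∩ Tomás ∩ Grace ∩ Freya: 10:00–10:30.
Restricted to 11:00–18:00: (none).
Windows ≥ 90 min: (none).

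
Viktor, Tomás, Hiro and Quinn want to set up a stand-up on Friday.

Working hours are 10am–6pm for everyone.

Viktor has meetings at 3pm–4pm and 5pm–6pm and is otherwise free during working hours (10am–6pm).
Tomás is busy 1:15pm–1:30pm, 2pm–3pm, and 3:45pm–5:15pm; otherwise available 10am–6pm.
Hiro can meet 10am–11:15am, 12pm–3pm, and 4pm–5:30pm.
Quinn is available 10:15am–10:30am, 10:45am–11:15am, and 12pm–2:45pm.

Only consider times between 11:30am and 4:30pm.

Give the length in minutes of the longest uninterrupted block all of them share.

75 minutes

Viktor free within 10:00–18:00: 10:00–15:00, 16:00–17:00.
Tomás free within 10:00–18:00: 10:00–13:15, 13:30–14:00, 15:00–15:45, 17:15–18:00.
Viktor ∩ Tomás: 10:00–13:15, 13:30–14:00.
Viktor ∩ Tomás ∩ Hiro: 10:00–11:15, 12:00–13:15, 13:30–14:00.
Viktor ∩ Tomás ∩ Hiro ∩ Quinn: 10:15–10:30, 10:45–11:15, 12:00–13:15, 13:30–14:00.
Restricted to 11:30–16:30: 12:00–13:15, 13:30–14:00.
Common window lengths: 75, 30 min; longest is 75.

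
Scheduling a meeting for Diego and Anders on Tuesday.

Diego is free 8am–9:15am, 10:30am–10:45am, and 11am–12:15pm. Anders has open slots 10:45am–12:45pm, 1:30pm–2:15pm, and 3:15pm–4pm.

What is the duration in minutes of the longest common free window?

75 minutes

Diego ∩ Anders: 11:00–12:15.
Single common window of 75 minutes.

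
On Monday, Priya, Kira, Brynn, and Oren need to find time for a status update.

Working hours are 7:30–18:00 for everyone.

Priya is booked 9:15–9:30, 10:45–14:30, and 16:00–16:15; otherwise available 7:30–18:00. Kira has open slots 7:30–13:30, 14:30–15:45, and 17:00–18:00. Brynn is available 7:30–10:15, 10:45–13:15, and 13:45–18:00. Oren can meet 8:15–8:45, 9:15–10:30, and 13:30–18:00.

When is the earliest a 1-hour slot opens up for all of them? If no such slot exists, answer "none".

14:30

Priya free within 07:30–18:00: 07:30–09:15, 09:30–10:45, 14:30–16:00, 16:15–18:00.
Priya ∩ Kira: 07:30–09:15, 09:30–10:45, 14:30–15:45, 17:00–18:00.
Priya ∩ Kira ∩ Brynn: 07:30–09:15, 09:30–10:15, 14:30–15:45, 17:00–18:00.
Priya ∩ Kira ∩ Brynn ∩ Oren: 08:15–08:45, 09:30–10:15, 14:30–15:45, 17:00–18:00.
Windows ≥ 60 min: 14:30–15:45, 17:00–18:00.
Earliest such window starts at 14:30.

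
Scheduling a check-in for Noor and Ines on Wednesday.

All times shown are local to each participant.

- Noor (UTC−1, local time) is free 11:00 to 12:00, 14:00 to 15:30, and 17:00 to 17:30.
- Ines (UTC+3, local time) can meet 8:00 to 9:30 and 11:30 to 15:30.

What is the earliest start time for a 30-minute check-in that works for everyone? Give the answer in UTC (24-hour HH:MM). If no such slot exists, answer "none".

12:00

Noor → UTC: 12:00–13:00, 15:00–16:30, 18:00–18:30.
Ines → UTC: 05:00–06:30, 08:30–12:30.
Noor ∩ Ines: 12:00–12:30.
Windows ≥ 30 min: 12:00–12:30.
Earliest such window starts at 12:00.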